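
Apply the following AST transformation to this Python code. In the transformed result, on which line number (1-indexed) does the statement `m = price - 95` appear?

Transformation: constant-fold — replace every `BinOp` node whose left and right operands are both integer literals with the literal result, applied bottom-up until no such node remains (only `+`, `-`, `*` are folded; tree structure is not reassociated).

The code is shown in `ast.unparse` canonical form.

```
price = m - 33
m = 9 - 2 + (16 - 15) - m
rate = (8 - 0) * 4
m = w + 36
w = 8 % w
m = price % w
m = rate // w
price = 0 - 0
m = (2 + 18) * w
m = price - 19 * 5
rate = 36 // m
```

Transformed code:
price = m - 33
m = 8 - m
rate = 32
m = w + 36
w = 8 % w
m = price % w
m = rate // w
price = 0
m = 20 * w
m = price - 95
rate = 36 // m

10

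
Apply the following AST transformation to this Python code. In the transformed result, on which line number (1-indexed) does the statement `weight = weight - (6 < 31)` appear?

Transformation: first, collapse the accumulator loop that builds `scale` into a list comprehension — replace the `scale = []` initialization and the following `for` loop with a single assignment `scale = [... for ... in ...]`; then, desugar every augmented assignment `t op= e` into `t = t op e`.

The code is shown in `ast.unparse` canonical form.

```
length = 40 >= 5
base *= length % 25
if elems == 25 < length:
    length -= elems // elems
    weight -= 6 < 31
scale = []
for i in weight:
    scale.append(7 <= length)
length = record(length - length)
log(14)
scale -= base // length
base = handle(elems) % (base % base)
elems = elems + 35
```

Transformed code:
length = 40 >= 5
base = base * (length % 25)
if elems == 25 < length:
    length = length - elems // elems
    weight = weight - (6 < 31)
scale = [7 <= length for i in weight]
length = record(length - length)
log(14)
scale = scale - base // length
base = handle(elems) % (base % base)
elems = elems + 35

5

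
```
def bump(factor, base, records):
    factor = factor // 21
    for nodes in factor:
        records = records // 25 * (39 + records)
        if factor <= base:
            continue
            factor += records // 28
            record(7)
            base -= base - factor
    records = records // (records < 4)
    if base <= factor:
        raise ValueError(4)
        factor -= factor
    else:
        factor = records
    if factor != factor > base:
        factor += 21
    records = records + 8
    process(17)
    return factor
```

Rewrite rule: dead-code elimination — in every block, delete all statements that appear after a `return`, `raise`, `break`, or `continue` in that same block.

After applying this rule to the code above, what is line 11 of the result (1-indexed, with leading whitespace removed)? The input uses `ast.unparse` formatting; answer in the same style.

factor = records

Transformed code:
def bump(factor, base, records):
    factor = factor // 21
    for nodes in factor:
        records = records // 25 * (39 + records)
        if factor <= base:
            continue
    records = records // (records < 4)
    if base <= factor:
        raise ValueError(4)
    else:
        factor = records
    if factor != factor > base:
        factor += 21
    records = records + 8
    process(17)
    return factor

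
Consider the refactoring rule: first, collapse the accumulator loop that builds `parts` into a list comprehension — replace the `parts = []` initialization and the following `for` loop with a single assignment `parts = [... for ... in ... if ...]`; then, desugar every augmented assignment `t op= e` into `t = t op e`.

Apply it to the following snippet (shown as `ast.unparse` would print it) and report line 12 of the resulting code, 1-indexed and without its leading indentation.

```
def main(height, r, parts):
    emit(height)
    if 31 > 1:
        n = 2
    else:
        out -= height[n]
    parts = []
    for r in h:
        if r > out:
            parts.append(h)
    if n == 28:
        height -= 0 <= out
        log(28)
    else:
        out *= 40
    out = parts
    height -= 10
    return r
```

out = out * 40

Transformed code:
def main(height, r, parts):
    emit(height)
    if 31 > 1:
        n = 2
    else:
        out = out - height[n]
    parts = [h for r in h if r > out]
    if n == 28:
        height = height - (0 <= out)
        log(28)
    else:
        out = out * 40
    out = parts
    height = height - 10
    return r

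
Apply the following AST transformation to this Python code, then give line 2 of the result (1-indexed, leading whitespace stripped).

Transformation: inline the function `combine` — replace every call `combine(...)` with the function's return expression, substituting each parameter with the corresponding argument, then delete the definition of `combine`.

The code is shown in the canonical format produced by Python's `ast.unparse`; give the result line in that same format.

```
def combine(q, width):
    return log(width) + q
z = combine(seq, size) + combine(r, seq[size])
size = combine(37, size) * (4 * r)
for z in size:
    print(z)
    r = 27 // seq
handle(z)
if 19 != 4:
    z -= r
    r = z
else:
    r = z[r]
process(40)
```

size = (log(size) + 37) * (4 * r)

Transformed code:
z = log(size) + seq + (log(seq[size]) + r)
size = (log(size) + 37) * (4 * r)
for z in size:
    print(z)
    r = 27 // seq
handle(z)
if 19 != 4:
    z -= r
    r = z
else:
    r = z[r]
process(40)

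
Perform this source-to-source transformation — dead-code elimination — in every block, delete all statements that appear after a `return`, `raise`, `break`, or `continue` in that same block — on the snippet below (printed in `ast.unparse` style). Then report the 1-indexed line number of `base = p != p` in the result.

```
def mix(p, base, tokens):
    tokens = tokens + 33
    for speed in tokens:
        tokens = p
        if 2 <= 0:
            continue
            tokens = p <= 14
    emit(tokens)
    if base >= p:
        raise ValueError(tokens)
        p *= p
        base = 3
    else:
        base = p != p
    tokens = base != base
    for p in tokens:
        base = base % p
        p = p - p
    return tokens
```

Transformed code:
def mix(p, base, tokens):
    tokens = tokens + 33
    for speed in tokens:
        tokens = p
        if 2 <= 0:
            continue
    emit(tokens)
    if base >= p:
        raise ValueError(tokens)
    else:
        base = p != p
    tokens = base != base
    for p in tokens:
        base = base % p
        p = p - p
    return tokens

11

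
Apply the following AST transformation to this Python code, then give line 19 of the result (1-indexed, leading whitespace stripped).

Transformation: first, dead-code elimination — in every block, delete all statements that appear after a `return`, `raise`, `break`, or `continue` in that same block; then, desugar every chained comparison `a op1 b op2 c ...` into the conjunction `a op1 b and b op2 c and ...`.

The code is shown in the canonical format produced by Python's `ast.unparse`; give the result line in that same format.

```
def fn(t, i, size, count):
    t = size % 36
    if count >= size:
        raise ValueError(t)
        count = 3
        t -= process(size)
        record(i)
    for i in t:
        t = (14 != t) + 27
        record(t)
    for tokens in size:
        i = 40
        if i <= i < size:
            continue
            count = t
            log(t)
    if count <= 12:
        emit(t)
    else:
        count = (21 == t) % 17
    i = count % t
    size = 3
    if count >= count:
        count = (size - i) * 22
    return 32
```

Transformed code:
def fn(t, i, size, count):
    t = size % 36
    if count >= size:
        raise ValueError(t)
    for i in t:
        t = (14 != t) + 27
        record(t)
    for tokens in size:
        i = 40
        if i <= i and i < size:
            continue
    if count <= 12:
        emit(t)
    else:
        count = (21 == t) % 17
    i = count % t
    size = 3
    if count >= count:
        count = (size - i) * 22
    return 32

count = (size - i) * 22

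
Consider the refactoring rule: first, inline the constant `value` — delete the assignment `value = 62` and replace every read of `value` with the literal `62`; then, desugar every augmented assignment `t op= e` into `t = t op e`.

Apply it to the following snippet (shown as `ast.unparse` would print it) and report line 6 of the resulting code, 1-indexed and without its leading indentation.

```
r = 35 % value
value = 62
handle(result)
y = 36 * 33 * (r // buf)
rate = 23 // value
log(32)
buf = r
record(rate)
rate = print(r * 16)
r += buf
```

buf = r

Transformed code:
r = 35 % 62
handle(result)
y = 36 * 33 * (r // buf)
rate = 23 // 62
log(32)
buf = r
record(rate)
rate = print(r * 16)
r = r + buf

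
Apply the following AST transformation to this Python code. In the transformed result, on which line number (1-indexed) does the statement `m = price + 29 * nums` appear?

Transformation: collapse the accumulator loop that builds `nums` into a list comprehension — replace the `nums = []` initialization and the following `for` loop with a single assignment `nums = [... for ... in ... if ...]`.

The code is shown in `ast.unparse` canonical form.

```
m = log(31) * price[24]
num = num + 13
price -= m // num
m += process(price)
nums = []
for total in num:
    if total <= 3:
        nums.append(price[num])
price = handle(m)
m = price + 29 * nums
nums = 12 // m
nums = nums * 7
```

Transformed code:
m = log(31) * price[24]
num = num + 13
price -= m // num
m += process(price)
nums = [price[num] for total in num if total <= 3]
price = handle(m)
m = price + 29 * nums
nums = 12 // m
nums = nums * 7

7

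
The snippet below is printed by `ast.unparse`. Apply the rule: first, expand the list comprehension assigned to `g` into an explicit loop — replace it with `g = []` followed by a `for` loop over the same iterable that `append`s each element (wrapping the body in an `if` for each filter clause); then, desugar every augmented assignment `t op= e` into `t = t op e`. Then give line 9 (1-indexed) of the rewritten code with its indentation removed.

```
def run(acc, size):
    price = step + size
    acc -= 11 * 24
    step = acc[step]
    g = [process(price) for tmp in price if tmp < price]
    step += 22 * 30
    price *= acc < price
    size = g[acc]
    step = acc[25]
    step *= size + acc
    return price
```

Transformed code:
def run(acc, size):
    price = step + size
    acc = acc - 11 * 24
    step = acc[step]
    g = []
    for tmp in price:
        if tmp < price:
            g.append(process(price))
    step = step + 22 * 30
    price = price * (acc < price)
    size = g[acc]
    step = acc[25]
    step = step * (size + acc)
    return price

step = step + 22 * 30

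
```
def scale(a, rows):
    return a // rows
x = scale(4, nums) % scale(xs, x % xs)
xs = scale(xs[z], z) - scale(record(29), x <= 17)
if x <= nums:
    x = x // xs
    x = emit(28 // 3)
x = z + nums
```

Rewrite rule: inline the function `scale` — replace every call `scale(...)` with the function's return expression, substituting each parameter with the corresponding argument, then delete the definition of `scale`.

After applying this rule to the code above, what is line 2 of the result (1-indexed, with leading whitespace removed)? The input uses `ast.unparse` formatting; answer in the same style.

xs = xs[z] // z - record(29) // (x <= 17)

Transformed code:
x = 4 // nums % (xs // (x % xs))
xs = xs[z] // z - record(29) // (x <= 17)
if x <= nums:
    x = x // xs
    x = emit(28 // 3)
x = z + nums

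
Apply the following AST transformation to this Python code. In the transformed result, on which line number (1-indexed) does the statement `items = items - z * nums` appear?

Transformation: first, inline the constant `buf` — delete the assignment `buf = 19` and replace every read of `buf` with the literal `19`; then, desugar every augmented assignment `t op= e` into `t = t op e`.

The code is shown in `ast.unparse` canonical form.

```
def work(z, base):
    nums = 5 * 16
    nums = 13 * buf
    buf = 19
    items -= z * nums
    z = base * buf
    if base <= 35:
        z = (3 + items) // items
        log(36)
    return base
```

Transformed code:
def work(z, base):
    nums = 5 * 16
    nums = 13 * 19
    items = items - z * nums
    z = base * 19
    if base <= 35:
        z = (3 + items) // items
        log(36)
    return base

4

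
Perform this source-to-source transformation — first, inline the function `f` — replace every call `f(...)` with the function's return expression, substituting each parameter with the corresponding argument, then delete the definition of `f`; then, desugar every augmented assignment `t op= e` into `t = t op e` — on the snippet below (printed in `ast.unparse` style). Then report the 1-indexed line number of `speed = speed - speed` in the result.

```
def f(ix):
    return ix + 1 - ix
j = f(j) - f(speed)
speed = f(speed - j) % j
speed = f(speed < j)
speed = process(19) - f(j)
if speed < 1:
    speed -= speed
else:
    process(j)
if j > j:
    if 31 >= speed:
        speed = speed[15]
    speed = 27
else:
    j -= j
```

6

Transformed code:
j = j + 1 - j - (speed + 1 - speed)
speed = (speed - j + 1 - (speed - j)) % j
speed = (speed < j) + 1 - (speed < j)
speed = process(19) - (j + 1 - j)
if speed < 1:
    speed = speed - speed
else:
    process(j)
if j > j:
    if 31 >= speed:
        speed = speed[15]
    speed = 27
else:
    j = j - j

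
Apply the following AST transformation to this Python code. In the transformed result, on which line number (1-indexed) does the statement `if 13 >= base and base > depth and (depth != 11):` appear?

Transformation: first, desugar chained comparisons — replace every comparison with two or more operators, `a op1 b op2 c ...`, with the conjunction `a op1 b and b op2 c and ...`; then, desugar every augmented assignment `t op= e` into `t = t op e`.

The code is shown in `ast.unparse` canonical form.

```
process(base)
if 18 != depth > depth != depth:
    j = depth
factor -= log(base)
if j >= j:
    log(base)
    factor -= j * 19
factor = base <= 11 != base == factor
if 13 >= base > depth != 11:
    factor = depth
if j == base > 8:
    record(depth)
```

Transformed code:
process(base)
if 18 != depth and depth > depth and (depth != depth):
    j = depth
factor = factor - log(base)
if j >= j:
    log(base)
    factor = factor - j * 19
factor = base <= 11 and 11 != base and (base == factor)
if 13 >= base and base > depth and (depth != 11):
    factor = depth
if j == base and base > 8:
    record(depth)

9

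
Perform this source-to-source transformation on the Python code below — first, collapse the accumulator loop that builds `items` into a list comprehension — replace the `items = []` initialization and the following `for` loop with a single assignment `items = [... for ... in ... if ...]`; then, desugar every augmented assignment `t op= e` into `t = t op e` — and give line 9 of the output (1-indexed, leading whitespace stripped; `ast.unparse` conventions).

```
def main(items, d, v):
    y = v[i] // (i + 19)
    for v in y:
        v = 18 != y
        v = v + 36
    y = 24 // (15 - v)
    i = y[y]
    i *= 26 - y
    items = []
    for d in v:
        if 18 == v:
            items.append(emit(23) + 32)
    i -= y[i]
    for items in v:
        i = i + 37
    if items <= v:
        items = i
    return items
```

items = [emit(23) + 32 for d in v if 18 == v]

Transformed code:
def main(items, d, v):
    y = v[i] // (i + 19)
    for v in y:
        v = 18 != y
        v = v + 36
    y = 24 // (15 - v)
    i = y[y]
    i = i * (26 - y)
    items = [emit(23) + 32 for d in v if 18 == v]
    i = i - y[i]
    for items in v:
        i = i + 37
    if items <= v:
        items = i
    return items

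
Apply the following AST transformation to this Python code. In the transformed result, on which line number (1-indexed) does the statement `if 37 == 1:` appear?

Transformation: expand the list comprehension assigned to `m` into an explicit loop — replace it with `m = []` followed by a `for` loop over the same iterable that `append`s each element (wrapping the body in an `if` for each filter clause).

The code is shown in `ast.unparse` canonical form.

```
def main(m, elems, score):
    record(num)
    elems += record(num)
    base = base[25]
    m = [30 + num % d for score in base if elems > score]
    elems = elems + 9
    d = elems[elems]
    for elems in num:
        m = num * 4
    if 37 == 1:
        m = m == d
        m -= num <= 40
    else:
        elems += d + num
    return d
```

13

Transformed code:
def main(m, elems, score):
    record(num)
    elems += record(num)
    base = base[25]
    m = []
    for score in base:
        if elems > score:
            m.append(30 + num % d)
    elems = elems + 9
    d = elems[elems]
    for elems in num:
        m = num * 4
    if 37 == 1:
        m = m == d
        m -= num <= 40
    else:
        elems += d + num
    return d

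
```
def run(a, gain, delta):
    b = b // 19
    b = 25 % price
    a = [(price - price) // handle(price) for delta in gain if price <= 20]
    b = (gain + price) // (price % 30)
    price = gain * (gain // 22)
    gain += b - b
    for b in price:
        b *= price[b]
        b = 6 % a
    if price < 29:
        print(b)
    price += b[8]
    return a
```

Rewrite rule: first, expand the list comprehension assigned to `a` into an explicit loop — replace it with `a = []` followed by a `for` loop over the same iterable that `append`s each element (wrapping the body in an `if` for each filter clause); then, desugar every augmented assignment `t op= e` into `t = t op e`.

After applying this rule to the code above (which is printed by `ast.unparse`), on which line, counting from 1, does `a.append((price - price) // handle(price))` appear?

Transformed code:
def run(a, gain, delta):
    b = b // 19
    b = 25 % price
    a = []
    for delta in gain:
        if price <= 20:
            a.append((price - price) // handle(price))
    b = (gain + price) // (price % 30)
    price = gain * (gain // 22)
    gain = gain + (b - b)
    for b in price:
        b = b * price[b]
        b = 6 % a
    if price < 29:
        print(b)
    price = price + b[8]
    return a

7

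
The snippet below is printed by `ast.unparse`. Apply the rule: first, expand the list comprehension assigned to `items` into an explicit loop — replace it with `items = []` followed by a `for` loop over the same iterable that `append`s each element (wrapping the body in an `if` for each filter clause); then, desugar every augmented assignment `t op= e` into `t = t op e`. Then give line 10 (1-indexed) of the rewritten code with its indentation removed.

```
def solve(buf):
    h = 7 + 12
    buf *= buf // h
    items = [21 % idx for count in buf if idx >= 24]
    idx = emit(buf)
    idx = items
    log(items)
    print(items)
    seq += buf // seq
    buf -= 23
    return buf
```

log(items)

Transformed code:
def solve(buf):
    h = 7 + 12
    buf = buf * (buf // h)
    items = []
    for count in buf:
        if idx >= 24:
            items.append(21 % idx)
    idx = emit(buf)
    idx = items
    log(items)
    print(items)
    seq = seq + buf // seq
    buf = buf - 23
    return buf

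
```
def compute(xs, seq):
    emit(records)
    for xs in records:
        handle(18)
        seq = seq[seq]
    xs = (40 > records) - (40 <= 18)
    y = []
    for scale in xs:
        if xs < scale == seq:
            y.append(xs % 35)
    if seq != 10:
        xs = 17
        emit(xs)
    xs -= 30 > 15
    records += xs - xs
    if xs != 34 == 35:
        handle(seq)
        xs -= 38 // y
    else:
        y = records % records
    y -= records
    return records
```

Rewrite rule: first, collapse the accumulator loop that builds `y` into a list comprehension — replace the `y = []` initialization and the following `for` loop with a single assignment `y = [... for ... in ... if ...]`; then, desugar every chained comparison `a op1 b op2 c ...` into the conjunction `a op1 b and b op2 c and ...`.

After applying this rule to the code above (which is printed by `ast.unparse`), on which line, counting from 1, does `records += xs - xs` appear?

Transformed code:
def compute(xs, seq):
    emit(records)
    for xs in records:
        handle(18)
        seq = seq[seq]
    xs = (40 > records) - (40 <= 18)
    y = [xs % 35 for scale in xs if xs < scale and scale == seq]
    if seq != 10:
        xs = 17
        emit(xs)
    xs -= 30 > 15
    records += xs - xs
    if xs != 34 and 34 == 35:
        handle(seq)
        xs -= 38 // y
    else:
        y = records % records
    y -= records
    return records

12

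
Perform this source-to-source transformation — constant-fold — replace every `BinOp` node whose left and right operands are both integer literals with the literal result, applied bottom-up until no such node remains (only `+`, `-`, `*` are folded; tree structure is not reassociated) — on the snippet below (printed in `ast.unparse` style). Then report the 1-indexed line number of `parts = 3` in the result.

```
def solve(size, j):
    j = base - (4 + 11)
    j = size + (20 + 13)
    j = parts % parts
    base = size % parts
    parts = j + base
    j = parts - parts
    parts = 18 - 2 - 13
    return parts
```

Transformed code:
def solve(size, j):
    j = base - 15
    j = size + 33
    j = parts % parts
    base = size % parts
    parts = j + base
    j = parts - parts
    parts = 3
    return parts

8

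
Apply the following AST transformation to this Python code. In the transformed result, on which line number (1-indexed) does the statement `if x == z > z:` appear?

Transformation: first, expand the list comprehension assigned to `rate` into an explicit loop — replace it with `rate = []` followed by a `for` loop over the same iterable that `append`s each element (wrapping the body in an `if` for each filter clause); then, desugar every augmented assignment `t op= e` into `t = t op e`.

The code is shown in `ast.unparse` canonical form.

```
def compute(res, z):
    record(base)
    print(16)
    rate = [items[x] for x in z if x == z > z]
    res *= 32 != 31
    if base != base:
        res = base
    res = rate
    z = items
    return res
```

Transformed code:
def compute(res, z):
    record(base)
    print(16)
    rate = []
    for x in z:
        if x == z > z:
            rate.append(items[x])
    res = res * (32 != 31)
    if base != base:
        res = base
    res = rate
    z = items
    return res

6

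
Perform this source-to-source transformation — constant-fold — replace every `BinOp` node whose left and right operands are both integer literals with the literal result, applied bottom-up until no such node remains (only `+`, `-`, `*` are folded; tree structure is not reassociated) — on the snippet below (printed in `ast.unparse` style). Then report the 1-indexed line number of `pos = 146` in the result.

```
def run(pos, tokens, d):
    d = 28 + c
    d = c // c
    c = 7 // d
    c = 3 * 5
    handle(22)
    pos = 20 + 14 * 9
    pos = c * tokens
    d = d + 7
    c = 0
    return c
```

Transformed code:
def run(pos, tokens, d):
    d = 28 + c
    d = c // c
    c = 7 // d
    c = 15
    handle(22)
    pos = 146
    pos = c * tokens
    d = d + 7
    c = 0
    return c

7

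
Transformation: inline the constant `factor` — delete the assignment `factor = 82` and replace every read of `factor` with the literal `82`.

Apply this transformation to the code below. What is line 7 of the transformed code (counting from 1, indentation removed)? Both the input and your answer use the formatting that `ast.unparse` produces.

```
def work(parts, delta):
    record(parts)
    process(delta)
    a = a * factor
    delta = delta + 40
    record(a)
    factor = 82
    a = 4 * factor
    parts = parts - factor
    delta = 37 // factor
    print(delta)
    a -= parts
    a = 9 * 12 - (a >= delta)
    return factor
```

Transformed code:
def work(parts, delta):
    record(parts)
    process(delta)
    a = a * 82
    delta = delta + 40
    record(a)
    a = 4 * 82
    parts = parts - 82
    delta = 37 // 82
    print(delta)
    a -= parts
    a = 9 * 12 - (a >= delta)
    return 82

a = 4 * 82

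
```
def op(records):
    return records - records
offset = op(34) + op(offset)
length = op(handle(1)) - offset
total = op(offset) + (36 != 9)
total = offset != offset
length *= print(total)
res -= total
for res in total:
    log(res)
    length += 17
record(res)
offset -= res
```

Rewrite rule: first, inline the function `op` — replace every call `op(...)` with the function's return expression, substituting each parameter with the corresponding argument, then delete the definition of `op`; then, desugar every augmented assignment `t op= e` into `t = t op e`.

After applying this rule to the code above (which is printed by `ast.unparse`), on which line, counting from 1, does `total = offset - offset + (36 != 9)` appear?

Transformed code:
offset = 34 - 34 + (offset - offset)
length = handle(1) - handle(1) - offset
total = offset - offset + (36 != 9)
total = offset != offset
length = length * print(total)
res = res - total
for res in total:
    log(res)
    length = length + 17
record(res)
offset = offset - res

3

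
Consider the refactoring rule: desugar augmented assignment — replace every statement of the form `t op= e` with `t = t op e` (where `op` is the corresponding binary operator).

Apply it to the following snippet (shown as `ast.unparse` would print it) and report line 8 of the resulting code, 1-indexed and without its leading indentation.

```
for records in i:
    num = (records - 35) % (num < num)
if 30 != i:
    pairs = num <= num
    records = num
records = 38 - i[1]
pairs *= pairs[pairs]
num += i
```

Transformed code:
for records in i:
    num = (records - 35) % (num < num)
if 30 != i:
    pairs = num <= num
    records = num
records = 38 - i[1]
pairs = pairs * pairs[pairs]
num = num + i

num = num + i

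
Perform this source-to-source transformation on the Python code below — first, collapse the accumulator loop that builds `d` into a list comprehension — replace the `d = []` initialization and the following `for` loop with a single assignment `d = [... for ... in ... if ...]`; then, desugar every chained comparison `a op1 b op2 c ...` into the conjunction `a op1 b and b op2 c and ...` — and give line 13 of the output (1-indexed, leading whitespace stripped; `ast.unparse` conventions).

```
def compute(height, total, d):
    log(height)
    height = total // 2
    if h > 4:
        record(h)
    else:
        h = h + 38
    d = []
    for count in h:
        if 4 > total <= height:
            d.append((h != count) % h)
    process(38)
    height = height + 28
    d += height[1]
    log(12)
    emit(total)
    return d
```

Transformed code:
def compute(height, total, d):
    log(height)
    height = total // 2
    if h > 4:
        record(h)
    else:
        h = h + 38
    d = [(h != count) % h for count in h if 4 > total and total <= height]
    process(38)
    height = height + 28
    d += height[1]
    log(12)
    emit(total)
    return d

emit(total)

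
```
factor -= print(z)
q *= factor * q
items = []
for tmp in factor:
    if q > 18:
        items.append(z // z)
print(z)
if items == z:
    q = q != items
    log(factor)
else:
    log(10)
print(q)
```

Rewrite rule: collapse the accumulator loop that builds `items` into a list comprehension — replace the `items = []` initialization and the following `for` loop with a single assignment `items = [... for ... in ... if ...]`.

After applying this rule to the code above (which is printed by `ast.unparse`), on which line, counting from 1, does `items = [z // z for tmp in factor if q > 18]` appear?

Transformed code:
factor -= print(z)
q *= factor * q
items = [z // z for tmp in factor if q > 18]
print(z)
if items == z:
    q = q != items
    log(factor)
else:
    log(10)
print(q)

3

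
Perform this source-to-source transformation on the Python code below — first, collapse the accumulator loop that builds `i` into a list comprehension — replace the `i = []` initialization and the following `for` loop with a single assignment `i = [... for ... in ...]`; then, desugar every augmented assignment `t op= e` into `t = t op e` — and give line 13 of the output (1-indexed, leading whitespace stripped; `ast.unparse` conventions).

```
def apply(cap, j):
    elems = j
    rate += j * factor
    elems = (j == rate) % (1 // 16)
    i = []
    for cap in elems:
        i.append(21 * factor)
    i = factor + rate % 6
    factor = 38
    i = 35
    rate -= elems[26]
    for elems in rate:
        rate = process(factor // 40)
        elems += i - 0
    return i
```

return i

Transformed code:
def apply(cap, j):
    elems = j
    rate = rate + j * factor
    elems = (j == rate) % (1 // 16)
    i = [21 * factor for cap in elems]
    i = factor + rate % 6
    factor = 38
    i = 35
    rate = rate - elems[26]
    for elems in rate:
        rate = process(factor // 40)
        elems = elems + (i - 0)
    return i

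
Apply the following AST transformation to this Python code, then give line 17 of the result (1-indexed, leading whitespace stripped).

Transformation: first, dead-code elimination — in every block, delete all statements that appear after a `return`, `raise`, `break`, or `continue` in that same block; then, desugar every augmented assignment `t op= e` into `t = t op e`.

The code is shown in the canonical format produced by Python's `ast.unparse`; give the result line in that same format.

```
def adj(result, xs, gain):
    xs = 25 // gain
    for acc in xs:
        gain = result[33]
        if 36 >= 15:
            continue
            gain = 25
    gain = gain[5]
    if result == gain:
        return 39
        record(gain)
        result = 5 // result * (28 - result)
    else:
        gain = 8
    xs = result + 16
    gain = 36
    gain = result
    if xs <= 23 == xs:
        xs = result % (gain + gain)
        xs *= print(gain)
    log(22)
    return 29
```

Transformed code:
def adj(result, xs, gain):
    xs = 25 // gain
    for acc in xs:
        gain = result[33]
        if 36 >= 15:
            continue
    gain = gain[5]
    if result == gain:
        return 39
    else:
        gain = 8
    xs = result + 16
    gain = 36
    gain = result
    if xs <= 23 == xs:
        xs = result % (gain + gain)
        xs = xs * print(gain)
    log(22)
    return 29

xs = xs * print(gain)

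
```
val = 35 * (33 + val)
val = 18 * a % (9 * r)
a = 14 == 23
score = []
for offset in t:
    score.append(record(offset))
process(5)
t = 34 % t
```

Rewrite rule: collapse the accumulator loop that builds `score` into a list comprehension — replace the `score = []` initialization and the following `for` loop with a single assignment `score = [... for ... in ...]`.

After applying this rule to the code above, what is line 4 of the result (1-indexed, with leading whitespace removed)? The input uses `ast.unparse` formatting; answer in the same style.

score = [record(offset) for offset in t]

Transformed code:
val = 35 * (33 + val)
val = 18 * a % (9 * r)
a = 14 == 23
score = [record(offset) for offset in t]
process(5)
t = 34 % t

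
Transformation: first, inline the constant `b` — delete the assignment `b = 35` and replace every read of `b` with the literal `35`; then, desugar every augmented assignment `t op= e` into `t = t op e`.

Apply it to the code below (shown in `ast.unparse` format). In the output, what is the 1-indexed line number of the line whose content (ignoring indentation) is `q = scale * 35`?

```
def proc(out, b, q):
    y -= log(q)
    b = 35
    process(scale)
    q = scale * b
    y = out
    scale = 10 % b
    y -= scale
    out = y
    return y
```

4

Transformed code:
def proc(out, b, q):
    y = y - log(q)
    process(scale)
    q = scale * 35
    y = out
    scale = 10 % 35
    y = y - scale
    out = y
    return y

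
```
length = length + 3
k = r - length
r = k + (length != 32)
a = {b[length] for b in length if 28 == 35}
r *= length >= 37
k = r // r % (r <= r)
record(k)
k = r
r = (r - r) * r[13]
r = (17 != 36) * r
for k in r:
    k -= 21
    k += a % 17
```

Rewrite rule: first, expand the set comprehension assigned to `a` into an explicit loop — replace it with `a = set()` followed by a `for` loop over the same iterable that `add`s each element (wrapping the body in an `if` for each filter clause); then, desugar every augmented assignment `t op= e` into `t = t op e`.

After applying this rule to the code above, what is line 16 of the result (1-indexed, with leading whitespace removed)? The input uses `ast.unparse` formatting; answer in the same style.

k = k + a % 17

Transformed code:
length = length + 3
k = r - length
r = k + (length != 32)
a = set()
for b in length:
    if 28 == 35:
        a.add(b[length])
r = r * (length >= 37)
k = r // r % (r <= r)
record(k)
k = r
r = (r - r) * r[13]
r = (17 != 36) * r
for k in r:
    k = k - 21
    k = k + a % 17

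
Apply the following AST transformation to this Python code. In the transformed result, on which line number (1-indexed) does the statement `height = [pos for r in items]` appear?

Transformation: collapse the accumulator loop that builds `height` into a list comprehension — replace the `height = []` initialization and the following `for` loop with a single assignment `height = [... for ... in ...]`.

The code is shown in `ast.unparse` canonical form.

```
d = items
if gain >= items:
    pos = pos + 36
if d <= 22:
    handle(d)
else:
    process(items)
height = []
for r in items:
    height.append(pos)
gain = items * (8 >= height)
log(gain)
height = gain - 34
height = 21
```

Transformed code:
d = items
if gain >= items:
    pos = pos + 36
if d <= 22:
    handle(d)
else:
    process(items)
height = [pos for r in items]
gain = items * (8 >= height)
log(gain)
height = gain - 34
height = 21

8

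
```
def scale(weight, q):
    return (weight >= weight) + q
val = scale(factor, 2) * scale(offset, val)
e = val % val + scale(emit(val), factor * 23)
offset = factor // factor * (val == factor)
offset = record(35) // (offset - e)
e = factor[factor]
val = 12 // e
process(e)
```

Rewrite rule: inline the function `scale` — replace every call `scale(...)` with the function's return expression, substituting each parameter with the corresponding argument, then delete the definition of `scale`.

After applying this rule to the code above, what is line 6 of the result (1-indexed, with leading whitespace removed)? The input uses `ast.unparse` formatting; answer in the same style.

val = 12 // e

Transformed code:
val = ((factor >= factor) + 2) * ((offset >= offset) + val)
e = val % val + ((emit(val) >= emit(val)) + factor * 23)
offset = factor // factor * (val == factor)
offset = record(35) // (offset - e)
e = factor[factor]
val = 12 // e
process(e)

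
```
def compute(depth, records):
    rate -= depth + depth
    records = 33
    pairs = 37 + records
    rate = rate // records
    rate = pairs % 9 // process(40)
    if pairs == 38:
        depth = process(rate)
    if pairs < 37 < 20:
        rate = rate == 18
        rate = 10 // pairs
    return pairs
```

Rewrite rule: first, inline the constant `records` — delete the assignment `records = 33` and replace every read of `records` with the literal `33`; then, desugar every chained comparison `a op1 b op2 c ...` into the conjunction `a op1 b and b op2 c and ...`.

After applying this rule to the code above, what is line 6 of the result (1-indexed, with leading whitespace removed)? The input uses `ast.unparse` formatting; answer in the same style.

if pairs == 38:

Transformed code:
def compute(depth, records):
    rate -= depth + depth
    pairs = 37 + 33
    rate = rate // 33
    rate = pairs % 9 // process(40)
    if pairs == 38:
        depth = process(rate)
    if pairs < 37 and 37 < 20:
        rate = rate == 18
        rate = 10 // pairs
    return pairs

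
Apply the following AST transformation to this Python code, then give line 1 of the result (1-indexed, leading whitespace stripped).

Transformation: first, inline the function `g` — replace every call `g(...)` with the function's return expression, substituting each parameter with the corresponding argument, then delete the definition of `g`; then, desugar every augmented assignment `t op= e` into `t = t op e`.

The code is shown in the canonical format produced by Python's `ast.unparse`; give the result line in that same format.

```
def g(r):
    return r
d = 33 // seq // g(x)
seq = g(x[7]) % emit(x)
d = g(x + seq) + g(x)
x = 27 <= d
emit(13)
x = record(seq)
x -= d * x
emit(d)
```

d = 33 // seq // x

Transformed code:
d = 33 // seq // x
seq = x[7] % emit(x)
d = x + seq + x
x = 27 <= d
emit(13)
x = record(seq)
x = x - d * x
emit(d)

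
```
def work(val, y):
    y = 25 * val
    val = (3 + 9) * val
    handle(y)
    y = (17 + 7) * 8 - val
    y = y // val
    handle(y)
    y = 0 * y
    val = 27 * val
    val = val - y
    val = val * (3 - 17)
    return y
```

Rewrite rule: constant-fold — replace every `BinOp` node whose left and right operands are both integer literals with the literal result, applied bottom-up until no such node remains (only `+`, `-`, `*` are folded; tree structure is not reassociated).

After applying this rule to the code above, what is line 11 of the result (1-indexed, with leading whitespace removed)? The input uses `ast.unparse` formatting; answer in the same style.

val = val * -14

Transformed code:
def work(val, y):
    y = 25 * val
    val = 12 * val
    handle(y)
    y = 192 - val
    y = y // val
    handle(y)
    y = 0 * y
    val = 27 * val
    val = val - y
    val = val * -14
    return y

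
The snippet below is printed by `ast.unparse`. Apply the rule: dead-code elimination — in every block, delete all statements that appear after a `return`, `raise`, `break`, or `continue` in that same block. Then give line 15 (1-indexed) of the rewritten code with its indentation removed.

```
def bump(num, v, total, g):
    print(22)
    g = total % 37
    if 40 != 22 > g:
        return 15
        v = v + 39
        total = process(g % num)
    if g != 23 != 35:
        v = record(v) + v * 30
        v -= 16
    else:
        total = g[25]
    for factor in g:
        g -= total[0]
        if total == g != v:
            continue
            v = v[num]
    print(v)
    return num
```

print(v)

Transformed code:
def bump(num, v, total, g):
    print(22)
    g = total % 37
    if 40 != 22 > g:
        return 15
    if g != 23 != 35:
        v = record(v) + v * 30
        v -= 16
    else:
        total = g[25]
    for factor in g:
        g -= total[0]
        if total == g != v:
            continue
    print(v)
    return num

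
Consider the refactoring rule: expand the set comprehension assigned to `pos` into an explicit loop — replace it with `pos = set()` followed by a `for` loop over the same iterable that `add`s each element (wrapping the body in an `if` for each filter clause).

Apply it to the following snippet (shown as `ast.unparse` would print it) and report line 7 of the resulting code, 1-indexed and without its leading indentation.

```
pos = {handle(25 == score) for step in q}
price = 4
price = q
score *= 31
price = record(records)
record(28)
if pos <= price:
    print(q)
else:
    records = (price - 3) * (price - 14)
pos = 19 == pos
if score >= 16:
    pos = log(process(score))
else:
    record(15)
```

price = record(records)

Transformed code:
pos = set()
for step in q:
    pos.add(handle(25 == score))
price = 4
price = q
score *= 31
price = record(records)
record(28)
if pos <= price:
    print(q)
else:
    records = (price - 3) * (price - 14)
pos = 19 == pos
if score >= 16:
    pos = log(process(score))
else:
    record(15)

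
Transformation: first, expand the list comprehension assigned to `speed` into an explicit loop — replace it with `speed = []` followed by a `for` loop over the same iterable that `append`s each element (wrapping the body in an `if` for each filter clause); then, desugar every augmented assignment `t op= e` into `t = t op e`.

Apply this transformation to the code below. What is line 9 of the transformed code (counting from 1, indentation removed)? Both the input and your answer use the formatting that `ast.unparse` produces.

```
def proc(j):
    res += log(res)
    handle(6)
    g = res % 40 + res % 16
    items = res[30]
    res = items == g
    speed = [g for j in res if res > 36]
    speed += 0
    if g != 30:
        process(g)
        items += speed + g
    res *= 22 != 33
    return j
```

Transformed code:
def proc(j):
    res = res + log(res)
    handle(6)
    g = res % 40 + res % 16
    items = res[30]
    res = items == g
    speed = []
    for j in res:
        if res > 36:
            speed.append(g)
    speed = speed + 0
    if g != 30:
        process(g)
        items = items + (speed + g)
    res = res * (22 != 33)
    return j

if res > 36: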